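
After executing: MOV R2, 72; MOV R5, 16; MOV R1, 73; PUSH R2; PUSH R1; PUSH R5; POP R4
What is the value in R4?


Stack trace (top is rightmost):
  MOV R2, 72  → R2 = 72
  MOV R5, 16  → R5 = 16
  MOV R1, 73  → R1 = 73
  PUSH R2  → stack: [72]
  PUSH R1  → stack: [72, 73]
  PUSH R5  → stack: [72, 73, 16]
  POP R4  → R4 = 16, stack: [72, 73]
Final: R4 = 16

16


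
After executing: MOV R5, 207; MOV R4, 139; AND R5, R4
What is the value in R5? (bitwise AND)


Register state trace:
  MOV R5, 207  → R5 = 207 (0b11001111)
  MOV R4, 139  → R4 = 139 (0b10001011)
  AND R5, R4  → R5 = 207 AND 139 = 139 (0b10001011)
Final: R5 = 139

139


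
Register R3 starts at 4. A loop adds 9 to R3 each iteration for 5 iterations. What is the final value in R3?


Starting value: R3 = 4
  Iter 1: R3 = 4 + 9 = 13
  Iter 2: R3 = 13 + 9 = 22
  Iter 3: R3 = 22 + 9 = 31
  Iter 4: R3 = 31 + 9 = 40
  Iter 5: R3 = 40 + 9 = 49
Final: R3 = 49

49


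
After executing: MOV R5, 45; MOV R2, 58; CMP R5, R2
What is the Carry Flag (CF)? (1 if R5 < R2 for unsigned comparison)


Register state trace:
  MOV R5, 45  → R5 = 45
  MOV R2, 58  → R2 = 58
  CMP R5, R2  → unsigned 45 - 58: borrow occurs
  45 < 58, so CF = 1
CF = 1

1


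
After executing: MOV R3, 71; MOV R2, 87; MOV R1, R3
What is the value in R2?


Register state trace:
  MOV R3, 71  → R3 = 71
  MOV R2, 87  → R2 = 87
  MOV R1, R3  → R1 = 71
Final: R2 = 87

87


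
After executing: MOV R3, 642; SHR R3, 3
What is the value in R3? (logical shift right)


Register state trace:
  MOV R3, 642  → R3 = 642
  SHR R3, 3  → R3 = 642 >> 3 = 642 // 2^3 = 80
Final: R3 = 80

80


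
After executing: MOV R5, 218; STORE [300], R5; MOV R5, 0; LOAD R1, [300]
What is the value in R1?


Register and memory trace:
  MOV R5, 218  → R5 = 218
  STORE [300], R5  → mem[300] = 218
  MOV R5, 0  → R5 = 0
  LOAD R1, [300]  → R1 = mem[300] = 218
Final: R1 = 218

218


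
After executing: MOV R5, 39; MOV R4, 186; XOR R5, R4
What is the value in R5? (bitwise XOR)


Register state trace:
  MOV R5, 39  → R5 = 39 (0b00100111)
  MOV R4, 186  → R4 = 186 (0b10111010)
  XOR R5, R4  → R5 = 39 XOR 186 = 157 (0b10011101)
Final: R5 = 157

157


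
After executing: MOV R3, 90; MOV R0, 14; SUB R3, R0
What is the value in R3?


Register state trace:
  MOV R3, 90  → R3 = 90
  MOV R0, 14  → R0 = 14
  SUB R3, R0  → R3 = 90 - 14 = 76
Final: R3 = 76

76


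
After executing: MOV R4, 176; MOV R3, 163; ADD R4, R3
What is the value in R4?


Register state trace:
  MOV R4, 176  → R4 = 176
  MOV R3, 163  → R3 = 163
  ADD R4, R3  → R4 = 176 + 163 = 339
Final: R4 = 339

339


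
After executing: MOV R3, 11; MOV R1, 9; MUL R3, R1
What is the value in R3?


Register state trace:
  MOV R3, 11  → R3 = 11
  MOV R1, 9  → R1 = 9
  MUL R3, R1  → R3 = 11 * 9 = 99
Final: R3 = 99

99


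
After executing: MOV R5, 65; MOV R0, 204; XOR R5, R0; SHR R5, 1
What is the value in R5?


Register state trace:
  MOV R5, 65  → R5 = 65 (0b01000001)
  MOV R0, 204  → R0 = 204 (0b11001100)
  XOR R5, R0  → R5 = 65 XOR 204 = 141 (0b10001101)
  SHR R5, 1  → R5 = 141 >> 1 = 70
Final: R5 = 70

70


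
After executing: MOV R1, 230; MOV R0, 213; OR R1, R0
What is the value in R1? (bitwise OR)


Register state trace:
  MOV R1, 230  → R1 = 230 (0b11100110)
  MOV R0, 213  → R0 = 213 (0b11010101)
  OR R1, R0   → R1 = 230 OR 213 = 247 (0b11110111)
Final: R1 = 247

247


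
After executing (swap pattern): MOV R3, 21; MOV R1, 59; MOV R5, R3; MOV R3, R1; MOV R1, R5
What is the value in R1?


Register state trace (swap pattern):
  MOV R3, 21  → R3 = 21
  MOV R1, 59  → R1 = 59
  MOV R5, R3  → R5 = 21  (save R3)
  MOV R3, R1  → R3 = 59  (R3 gets R1's value)
  MOV R1, R5  → R1 = 21  (R1 gets saved value)
Final: R1 = 21

21


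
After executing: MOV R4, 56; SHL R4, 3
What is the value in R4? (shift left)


Register state trace:
  MOV R4, 56  → R4 = 56
  SHL R4, 3  → R4 = 56 << 3 = 56 * 2^3 = 448
Final: R4 = 448

448


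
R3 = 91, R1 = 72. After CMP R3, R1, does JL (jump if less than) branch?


Trace:
  R3 = 91, R1 = 72
  CMP R3, R1  → compares 91 vs 72
  JL checks: is 91 less than 72?
  91 > 72, so condition is false
Branch taken: No

No


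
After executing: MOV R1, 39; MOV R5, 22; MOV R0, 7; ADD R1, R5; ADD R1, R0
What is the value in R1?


Register state trace:
  MOV R1, 39  → R1 = 39
  MOV R5, 22  → R5 = 22
  MOV R0, 7  → R0 = 7
  ADD R1, R5  → R1 = 39 + 22 = 61
  ADD R1, R0  → R1 = 61 + 7 = 68
Final: R1 = 68

68


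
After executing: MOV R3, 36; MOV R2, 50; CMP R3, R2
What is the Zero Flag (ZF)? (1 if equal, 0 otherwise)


Register state trace:
  MOV R3, 36  → R3 = 36
  MOV R2, 50  → R2 = 50
  CMP R3, R2  → computes 36 - 50 = -14
  Result is nonzero, so values are not equal
ZF = 0

0


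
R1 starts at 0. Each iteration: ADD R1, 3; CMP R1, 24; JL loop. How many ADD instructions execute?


Loop trace (R1 starts at 0, target 24, step 3):
  ADD #1: R1 = 0 + 3 = 3  → 3 < 24, loop
  ADD #2: R1 = 3 + 3 = 6  → 6 < 24, loop
  ADD #3: R1 = 6 + 3 = 9  → 9 < 24, loop
  ADD #4: R1 = 9 + 3 = 12  → 12 < 24, loop
  ADD #5: R1 = 12 + 3 = 15  → 15 < 24, loop
  ADD #6: R1 = 15 + 3 = 18  → 18 < 24, loop
  ADD #7: R1 = 18 + 3 = 21  → 21 < 24, loop
  ADD #8: R1 = 21 + 3 = 24  → 24 >= 24, exit
Total ADD instructions: 8

8


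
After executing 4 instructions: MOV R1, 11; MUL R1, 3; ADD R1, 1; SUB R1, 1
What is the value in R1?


Register state trace:
  MOV R1, 11  → R1 = 11
  MUL R1, 3  → R1 = 11 * 3 = 33
  ADD R1, 1  → R1 = 33 + 1 = 34
  SUB R1, 1  → R1 = 34 - 1 = 33
Final: R1 = 33

33


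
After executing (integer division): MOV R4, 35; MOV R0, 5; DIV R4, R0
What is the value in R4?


Register state trace:
  MOV R4, 35  → R4 = 35
  MOV R0, 5  → R0 = 5
  DIV R4, R0  → R4 = 35 // 5 = 7
Final: R4 = 7

7


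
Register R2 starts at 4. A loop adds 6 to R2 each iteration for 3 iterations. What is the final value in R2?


Starting value: R2 = 4
  Iter 1: R2 = 4 + 6 = 10
  Iter 2: R2 = 10 + 6 = 16
  Iter 3: R2 = 16 + 6 = 22
Final: R2 = 22

22


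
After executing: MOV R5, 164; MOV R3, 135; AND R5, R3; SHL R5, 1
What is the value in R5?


Register state trace:
  MOV R5, 164  → R5 = 164 (0b10100100)
  MOV R3, 135  → R3 = 135 (0b10000111)
  AND R5, R3  → R5 = 164 AND 135 = 132 (0b10000100)
  SHL R5, 1  → R5 = 132 << 1 = 264
Final: R5 = 264

264


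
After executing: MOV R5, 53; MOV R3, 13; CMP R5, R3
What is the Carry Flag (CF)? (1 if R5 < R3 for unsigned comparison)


Register state trace:
  MOV R5, 53  → R5 = 53
  MOV R3, 13  → R3 = 13
  CMP R5, R3  → unsigned 53 - 13: no borrow
  53 >= 13, so CF = 0
CF = 0

0


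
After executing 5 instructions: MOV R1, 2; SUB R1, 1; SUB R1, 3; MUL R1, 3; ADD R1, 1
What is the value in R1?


Register state trace:
  MOV R1, 2  → R1 = 2
  SUB R1, 1  → R1 = 2 - 1 = 1
  SUB R1, 3  → R1 = 1 - 3 = -2
  MUL R1, 3  → R1 = -2 * 3 = -6
  ADD R1, 1  → R1 = -6 + 1 = -5
Final: R1 = -5

-5


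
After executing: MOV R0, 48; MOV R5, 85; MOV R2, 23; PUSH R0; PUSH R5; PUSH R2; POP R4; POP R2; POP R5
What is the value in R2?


Stack trace (top is rightmost):
  MOV R0, 48  → R0 = 48
  MOV R5, 85  → R5 = 85
  MOV R2, 23  → R2 = 23
  PUSH R0  → stack: [48]
  PUSH R5  → stack: [48, 85]
  PUSH R2  → stack: [48, 85, 23]
  POP R4  → R4 = 23, stack: [48, 85]
  POP R2  → R2 = 85, stack: [48]
  POP R5  → R5 = 48, stack: []
Final: R2 = 85

85


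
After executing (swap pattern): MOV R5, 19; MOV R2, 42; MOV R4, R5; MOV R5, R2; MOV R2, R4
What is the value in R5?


Register state trace (swap pattern):
  MOV R5, 19  → R5 = 19
  MOV R2, 42  → R2 = 42
  MOV R4, R5  → R4 = 19  (save R5)
  MOV R5, R2  → R5 = 42  (R5 gets R2's value)
  MOV R2, R4  → R2 = 19  (R2 gets saved value)
Final: R5 = 42

42


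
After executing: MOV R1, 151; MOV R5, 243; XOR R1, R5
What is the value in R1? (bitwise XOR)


Register state trace:
  MOV R1, 151  → R1 = 151 (0b10010111)
  MOV R5, 243  → R5 = 243 (0b11110011)
  XOR R1, R5  → R1 = 151 XOR 243 = 100 (0b01100100)
Final: R1 = 100

100


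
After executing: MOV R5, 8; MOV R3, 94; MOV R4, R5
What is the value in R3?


Register state trace:
  MOV R5, 8  → R5 = 8
  MOV R3, 94  → R3 = 94
  MOV R4, R5  → R4 = 8
Final: R3 = 94

94


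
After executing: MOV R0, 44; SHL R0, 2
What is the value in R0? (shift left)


Register state trace:
  MOV R0, 44  → R0 = 44
  SHL R0, 2  → R0 = 44 << 2 = 44 * 2^2 = 176
Final: R0 = 176

176


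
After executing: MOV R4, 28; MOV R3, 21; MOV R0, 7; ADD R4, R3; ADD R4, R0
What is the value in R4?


Register state trace:
  MOV R4, 28  → R4 = 28
  MOV R3, 21  → R3 = 21
  MOV R0, 7  → R0 = 7
  ADD R4, R3  → R4 = 28 + 21 = 49
  ADD R4, R0  → R4 = 49 + 7 = 56
Final: R4 = 56

56


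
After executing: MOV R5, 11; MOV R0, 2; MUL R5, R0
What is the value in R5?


Register state trace:
  MOV R5, 11  → R5 = 11
  MOV R0, 2  → R0 = 2
  MUL R5, R0  → R5 = 11 * 2 = 22
Final: R5 = 22

22


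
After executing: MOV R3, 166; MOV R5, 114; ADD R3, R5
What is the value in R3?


Register state trace:
  MOV R3, 166  → R3 = 166
  MOV R5, 114  → R5 = 114
  ADD R3, R5  → R3 = 166 + 114 = 280
Final: R3 = 280

280


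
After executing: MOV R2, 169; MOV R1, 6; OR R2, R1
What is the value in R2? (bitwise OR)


Register state trace:
  MOV R2, 169  → R2 = 169 (0b10101001)
  MOV R1, 6  → R1 = 6 (0b00000110)
  OR R2, R1   → R2 = 169 OR 6 = 175 (0b10101111)
Final: R2 = 175

175


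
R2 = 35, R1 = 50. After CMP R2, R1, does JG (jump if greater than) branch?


Trace:
  R2 = 35, R1 = 50
  CMP R2, R1  → compares 35 vs 50
  JG checks: is 35 greater than 50?
  35 < 50, so condition is false
Branch taken: No

No


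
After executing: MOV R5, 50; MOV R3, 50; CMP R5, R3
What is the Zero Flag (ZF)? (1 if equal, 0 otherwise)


Register state trace:
  MOV R5, 50  → R5 = 50
  MOV R3, 50  → R3 = 50
  CMP R5, R3  → computes 50 - 50 = 0
  Result is zero, so values are equal
ZF = 1

1


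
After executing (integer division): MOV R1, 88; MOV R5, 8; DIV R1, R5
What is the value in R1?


Register state trace:
  MOV R1, 88  → R1 = 88
  MOV R5, 8  → R5 = 8
  DIV R1, R5  → R1 = 88 // 8 = 11
Final: R1 = 11

11


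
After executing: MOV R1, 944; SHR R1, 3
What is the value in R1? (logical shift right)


Register state trace:
  MOV R1, 944  → R1 = 944
  SHR R1, 3  → R1 = 944 >> 3 = 944 // 2^3 = 118
Final: R1 = 118

118


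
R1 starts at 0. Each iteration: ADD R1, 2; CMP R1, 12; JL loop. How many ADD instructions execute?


Loop trace (R1 starts at 0, target 12, step 2):
  ADD #1: R1 = 0 + 2 = 2  → 2 < 12, loop
  ADD #2: R1 = 2 + 2 = 4  → 4 < 12, loop
  ADD #3: R1 = 4 + 2 = 6  → 6 < 12, loop
  ADD #4: R1 = 6 + 2 = 8  → 8 < 12, loop
  ADD #5: R1 = 8 + 2 = 10  → 10 < 12, loop
  ADD #6: R1 = 10 + 2 = 12  → 12 >= 12, exit
Total ADD instructions: 6

6


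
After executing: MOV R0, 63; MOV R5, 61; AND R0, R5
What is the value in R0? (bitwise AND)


Register state trace:
  MOV R0, 63  → R0 = 63 (0b00111111)
  MOV R5, 61  → R5 = 61 (0b00111101)
  AND R0, R5  → R0 = 63 AND 61 = 61 (0b00111101)
Final: R0 = 61

61


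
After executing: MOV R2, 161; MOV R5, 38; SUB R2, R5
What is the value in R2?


Register state trace:
  MOV R2, 161  → R2 = 161
  MOV R5, 38  → R5 = 38
  SUB R2, R5  → R2 = 161 - 38 = 123
Final: R2 = 123

123


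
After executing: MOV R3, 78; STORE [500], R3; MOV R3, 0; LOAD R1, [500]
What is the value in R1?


Register and memory trace:
  MOV R3, 78  → R3 = 78
  STORE [500], R3  → mem[500] = 78
  MOV R3, 0  → R3 = 0
  LOAD R1, [500]  → R1 = mem[500] = 78
Final: R1 = 78

78


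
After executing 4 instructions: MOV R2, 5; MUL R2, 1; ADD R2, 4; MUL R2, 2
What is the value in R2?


Register state trace:
  MOV R2, 5  → R2 = 5
  MUL R2, 1  → R2 = 5 * 1 = 5
  ADD R2, 4  → R2 = 5 + 4 = 9
  MUL R2, 2  → R2 = 9 * 2 = 18
Final: R2 = 18

18


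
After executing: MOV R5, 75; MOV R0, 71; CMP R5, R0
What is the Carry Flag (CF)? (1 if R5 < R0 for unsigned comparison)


Register state trace:
  MOV R5, 75  → R5 = 75
  MOV R0, 71  → R0 = 71
  CMP R5, R0  → unsigned 75 - 71: no borrow
  75 >= 71, so CF = 0
CF = 0

0


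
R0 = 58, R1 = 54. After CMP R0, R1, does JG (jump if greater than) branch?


Trace:
  R0 = 58, R1 = 54
  CMP R0, R1  → compares 58 vs 54
  JG checks: is 58 greater than 54?
  58 > 54, so condition is true
Branch taken: Yes

Yes


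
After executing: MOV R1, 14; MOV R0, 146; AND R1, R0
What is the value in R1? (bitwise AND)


Register state trace:
  MOV R1, 14  → R1 = 14 (0b00001110)
  MOV R0, 146  → R0 = 146 (0b10010010)
  AND R1, R0  → R1 = 14 AND 146 = 2 (0b00000010)
Final: R1 = 2

2


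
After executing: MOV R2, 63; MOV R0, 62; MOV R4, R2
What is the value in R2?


Register state trace:
  MOV R2, 63  → R2 = 63
  MOV R0, 62  → R0 = 62
  MOV R4, R2  → R4 = 63
Final: R2 = 63

63


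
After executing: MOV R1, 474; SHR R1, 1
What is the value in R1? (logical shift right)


Register state trace:
  MOV R1, 474  → R1 = 474
  SHR R1, 1  → R1 = 474 >> 1 = 474 // 2^1 = 237
Final: R1 = 237

237


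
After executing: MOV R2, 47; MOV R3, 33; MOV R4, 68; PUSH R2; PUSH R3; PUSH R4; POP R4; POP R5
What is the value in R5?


Stack trace (top is rightmost):
  MOV R2, 47  → R2 = 47
  MOV R3, 33  → R3 = 33
  MOV R4, 68  → R4 = 68
  PUSH R2  → stack: [47]
  PUSH R3  → stack: [47, 33]
  PUSH R4  → stack: [47, 33, 68]
  POP R4  → R4 = 68, stack: [47, 33]
  POP R5  → R5 = 33, stack: [47]
Final: R5 = 33

33


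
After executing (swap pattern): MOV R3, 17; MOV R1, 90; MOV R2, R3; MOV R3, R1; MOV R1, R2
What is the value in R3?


Register state trace (swap pattern):
  MOV R3, 17  → R3 = 17
  MOV R1, 90  → R1 = 90
  MOV R2, R3  → R2 = 17  (save R3)
  MOV R3, R1  → R3 = 90  (R3 gets R1's value)
  MOV R1, R2  → R1 = 17  (R1 gets saved value)
Final: R3 = 90

90


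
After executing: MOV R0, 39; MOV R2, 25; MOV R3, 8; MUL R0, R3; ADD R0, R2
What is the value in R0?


Register state trace:
  MOV R0, 39  → R0 = 39
  MOV R2, 25  → R2 = 25
  MOV R3, 8  → R3 = 8
  MUL R0, R3  → R0 = 39 * 8 = 312
  ADD R0, R2  → R0 = 312 + 25 = 337
Final: R0 = 337

337


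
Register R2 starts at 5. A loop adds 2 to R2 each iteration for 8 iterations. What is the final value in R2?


Starting value: R2 = 5
  Iter 1: R2 = 5 + 2 = 7
  Iter 2: R2 = 7 + 2 = 9
  Iter 3: R2 = 9 + 2 = 11
  Iter 4: R2 = 11 + 2 = 13
  Iter 5: R2 = 13 + 2 = 15
  Iter 6: R2 = 15 + 2 = 17
  Iter 7: R2 = 17 + 2 = 19
  Iter 8: R2 = 19 + 2 = 21
Final: R2 = 21

21


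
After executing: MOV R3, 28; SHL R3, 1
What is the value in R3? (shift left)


Register state trace:
  MOV R3, 28  → R3 = 28
  SHL R3, 1  → R3 = 28 << 1 = 28 * 2^1 = 56
Final: R3 = 56

56


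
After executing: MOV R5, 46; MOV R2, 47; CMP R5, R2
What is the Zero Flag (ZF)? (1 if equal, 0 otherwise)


Register state trace:
  MOV R5, 46  → R5 = 46
  MOV R2, 47  → R2 = 47
  CMP R5, R2  → computes 46 - 47 = -1
  Result is nonzero, so values are not equal
ZF = 0

0


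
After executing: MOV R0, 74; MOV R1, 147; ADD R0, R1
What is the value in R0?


Register state trace:
  MOV R0, 74  → R0 = 74
  MOV R1, 147  → R1 = 147
  ADD R0, R1  → R0 = 74 + 147 = 221
Final: R0 = 221

221


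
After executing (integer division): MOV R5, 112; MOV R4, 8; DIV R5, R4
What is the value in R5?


Register state trace:
  MOV R5, 112  → R5 = 112
  MOV R4, 8  → R4 = 8
  DIV R5, R4  → R5 = 112 // 8 = 14
Final: R5 = 14

14


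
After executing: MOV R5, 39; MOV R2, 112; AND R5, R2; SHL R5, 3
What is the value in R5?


Register state trace:
  MOV R5, 39  → R5 = 39 (0b00100111)
  MOV R2, 112  → R2 = 112 (0b01110000)
  AND R5, R2  → R5 = 39 AND 112 = 32 (0b00100000)
  SHL R5, 3  → R5 = 32 << 3 = 256
Final: R5 = 256

256


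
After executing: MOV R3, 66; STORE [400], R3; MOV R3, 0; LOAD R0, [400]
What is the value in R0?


Register and memory trace:
  MOV R3, 66  → R3 = 66
  STORE [400], R3  → mem[400] = 66
  MOV R3, 0  → R3 = 0
  LOAD R0, [400]  → R0 = mem[400] = 66
Final: R0 = 66

66


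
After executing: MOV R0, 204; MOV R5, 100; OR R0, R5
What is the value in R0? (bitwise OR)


Register state trace:
  MOV R0, 204  → R0 = 204 (0b11001100)
  MOV R5, 100  → R5 = 100 (0b01100100)
  OR R0, R5   → R0 = 204 OR 100 = 236 (0b11101100)
Final: R0 = 236

236


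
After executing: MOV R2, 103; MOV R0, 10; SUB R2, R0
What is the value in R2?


Register state trace:
  MOV R2, 103  → R2 = 103
  MOV R0, 10  → R0 = 10
  SUB R2, R0  → R2 = 103 - 10 = 93
Final: R2 = 93

93


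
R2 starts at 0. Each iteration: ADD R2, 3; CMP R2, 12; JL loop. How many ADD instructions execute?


Loop trace (R2 starts at 0, target 12, step 3):
  ADD #1: R2 = 0 + 3 = 3  → 3 < 12, loop
  ADD #2: R2 = 3 + 3 = 6  → 6 < 12, loop
  ADD #3: R2 = 6 + 3 = 9  → 9 < 12, loop
  ADD #4: R2 = 9 + 3 = 12  → 12 >= 12, exit
Total ADD instructions: 4

4


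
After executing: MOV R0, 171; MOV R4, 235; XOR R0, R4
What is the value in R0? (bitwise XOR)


Register state trace:
  MOV R0, 171  → R0 = 171 (0b10101011)
  MOV R4, 235  → R4 = 235 (0b11101011)
  XOR R0, R4  → R0 = 171 XOR 235 = 64 (0b01000000)
Final: R0 = 64

64


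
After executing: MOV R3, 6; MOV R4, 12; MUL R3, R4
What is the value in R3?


Register state trace:
  MOV R3, 6  → R3 = 6
  MOV R4, 12  → R4 = 12
  MUL R3, R4  → R3 = 6 * 12 = 72
Final: R3 = 72

72


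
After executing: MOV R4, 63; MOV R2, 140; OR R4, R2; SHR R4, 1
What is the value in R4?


Register state trace:
  MOV R4, 63  → R4 = 63 (0b00111111)
  MOV R2, 140  → R2 = 140 (0b10001100)
  OR R4, R2  → R4 = 63 OR 140 = 191 (0b10111111)
  SHR R4, 1  → R4 = 191 >> 1 = 95
Final: R4 = 95

95


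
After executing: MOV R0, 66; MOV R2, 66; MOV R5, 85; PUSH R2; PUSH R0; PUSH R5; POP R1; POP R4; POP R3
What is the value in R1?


Stack trace (top is rightmost):
  MOV R0, 66  → R0 = 66
  MOV R2, 66  → R2 = 66
  MOV R5, 85  → R5 = 85
  PUSH R2  → stack: [66]
  PUSH R0  → stack: [66, 66]
  PUSH R5  → stack: [66, 66, 85]
  POP R1  → R1 = 85, stack: [66, 66]
  POP R4  → R4 = 66, stack: [66]
  POP R3  → R3 = 66, stack: []
Final: R1 = 85

85


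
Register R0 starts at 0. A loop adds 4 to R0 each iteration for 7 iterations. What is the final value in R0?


Starting value: R0 = 0
  Iter 1: R0 = 0 + 4 = 4
  Iter 2: R0 = 4 + 4 = 8
  Iter 3: R0 = 8 + 4 = 12
  Iter 4: R0 = 12 + 4 = 16
  Iter 5: R0 = 16 + 4 = 20
  Iter 6: R0 = 20 + 4 = 24
  Iter 7: R0 = 24 + 4 = 28
Final: R0 = 28

28


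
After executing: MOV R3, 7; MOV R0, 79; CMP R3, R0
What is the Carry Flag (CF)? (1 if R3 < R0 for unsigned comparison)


Register state trace:
  MOV R3, 7  → R3 = 7
  MOV R0, 79  → R0 = 79
  CMP R3, R0  → unsigned 7 - 79: borrow occurs
  7 < 79, so CF = 1
CF = 1

1


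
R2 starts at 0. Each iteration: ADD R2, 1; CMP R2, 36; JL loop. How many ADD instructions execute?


Loop trace (R2 starts at 0, target 36, step 1):
  ADD #1: R2 = 0 + 1 = 1  → 1 < 36, loop
  ADD #2: R2 = 1 + 1 = 2  → 2 < 36, loop
  ADD #3: R2 = 2 + 1 = 3  → 3 < 36, loop
  ADD #4: R2 = 3 + 1 = 4  → 4 < 36, loop
  ADD #5: R2 = 4 + 1 = 5  → 5 < 36, loop
  ADD #6: R2 = 5 + 1 = 6  → 6 < 36, loop
  ADD #7: R2 = 6 + 1 = 7  → 7 < 36, loop
  ADD #8: R2 = 7 + 1 = 8  → 8 < 36, loop
  ADD #9: R2 = 8 + 1 = 9  → 9 < 36, loop
  ADD #10: R2 = 9 + 1 = 10  → 10 < 36, loop
  ADD #11: R2 = 10 + 1 = 11  → 11 < 36, loop
  ADD #12: R2 = 11 + 1 = 12  → 12 < 36, loop
  ADD #13: R2 = 12 + 1 = 13  → 13 < 36, loop
  ADD #14: R2 = 13 + 1 = 14  → 14 < 36, loop
  ADD #15: R2 = 14 + 1 = 15  → 15 < 36, loop
  ADD #16: R2 = 15 + 1 = 16  → 16 < 36, loop
  ADD #17: R2 = 16 + 1 = 17  → 17 < 36, loop
  ADD #18: R2 = 17 + 1 = 18  → 18 < 36, loop
  ADD #19: R2 = 18 + 1 = 19  → 19 < 36, loop
  ADD #20: R2 = 19 + 1 = 20  → 20 < 36, loop
  ADD #21: R2 = 20 + 1 = 21  → 21 < 36, loop
  ADD #22: R2 = 21 + 1 = 22  → 22 < 36, loop
  ADD #23: R2 = 22 + 1 = 23  → 23 < 36, loop
  ADD #24: R2 = 23 + 1 = 24  → 24 < 36, loop
  ADD #25: R2 = 24 + 1 = 25  → 25 < 36, loop
  ADD #26: R2 = 25 + 1 = 26  → 26 < 36, loop
  ADD #27: R2 = 26 + 1 = 27  → 27 < 36, loop
  ADD #28: R2 = 27 + 1 = 28  → 28 < 36, loop
  ADD #29: R2 = 28 + 1 = 29  → 29 < 36, loop
  ADD #30: R2 = 29 + 1 = 30  → 30 < 36, loop
  ADD #31: R2 = 30 + 1 = 31  → 31 < 36, loop
  ADD #32: R2 = 31 + 1 = 32  → 32 < 36, loop
  ADD #33: R2 = 32 + 1 = 33  → 33 < 36, loop
  ADD #34: R2 = 33 + 1 = 34  → 34 < 36, loop
  ADD #35: R2 = 34 + 1 = 35  → 35 < 36, loop
  ADD #36: R2 = 35 + 1 = 36  → 36 >= 36, exit
Total ADD instructions: 36

36


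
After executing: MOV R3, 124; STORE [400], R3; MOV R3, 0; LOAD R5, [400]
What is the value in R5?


Register and memory trace:
  MOV R3, 124  → R3 = 124
  STORE [400], R3  → mem[400] = 124
  MOV R3, 0  → R3 = 0
  LOAD R5, [400]  → R5 = mem[400] = 124
Final: R5 = 124

124


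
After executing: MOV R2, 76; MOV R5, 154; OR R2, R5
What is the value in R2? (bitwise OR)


Register state trace:
  MOV R2, 76  → R2 = 76 (0b01001100)
  MOV R5, 154  → R5 = 154 (0b10011010)
  OR R2, R5   → R2 = 76 OR 154 = 222 (0b11011110)
Final: R2 = 222

222


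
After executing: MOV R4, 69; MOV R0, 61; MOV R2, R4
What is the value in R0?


Register state trace:
  MOV R4, 69  → R4 = 69
  MOV R0, 61  → R0 = 61
  MOV R2, R4  → R2 = 69
Final: R0 = 61

61


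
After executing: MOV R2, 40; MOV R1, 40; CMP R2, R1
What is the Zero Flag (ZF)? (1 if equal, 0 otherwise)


Register state trace:
  MOV R2, 40  → R2 = 40
  MOV R1, 40  → R1 = 40
  CMP R2, R1  → computes 40 - 40 = 0
  Result is zero, so values are equal
ZF = 1

1


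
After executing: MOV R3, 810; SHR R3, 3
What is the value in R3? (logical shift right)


Register state trace:
  MOV R3, 810  → R3 = 810
  SHR R3, 3  → R3 = 810 >> 3 = 810 // 2^3 = 101
Final: R3 = 101

101


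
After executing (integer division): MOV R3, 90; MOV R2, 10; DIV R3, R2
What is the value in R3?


Register state trace:
  MOV R3, 90  → R3 = 90
  MOV R2, 10  → R2 = 10
  DIV R3, R2  → R3 = 90 // 10 = 9
Final: R3 = 9

9


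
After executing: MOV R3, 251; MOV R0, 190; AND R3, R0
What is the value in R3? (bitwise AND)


Register state trace:
  MOV R3, 251  → R3 = 251 (0b11111011)
  MOV R0, 190  → R0 = 190 (0b10111110)
  AND R3, R0  → R3 = 251 AND 190 = 186 (0b10111010)
Final: R3 = 186

186


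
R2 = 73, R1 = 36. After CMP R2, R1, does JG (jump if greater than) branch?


Trace:
  R2 = 73, R1 = 36
  CMP R2, R1  → compares 73 vs 36
  JG checks: is 73 greater than 36?
  73 > 36, so condition is true
Branch taken: Yes

Yes


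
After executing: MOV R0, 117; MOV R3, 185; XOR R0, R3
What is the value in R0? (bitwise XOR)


Register state trace:
  MOV R0, 117  → R0 = 117 (0b01110101)
  MOV R3, 185  → R3 = 185 (0b10111001)
  XOR R0, R3  → R0 = 117 XOR 185 = 204 (0b11001100)
Final: R0 = 204

204


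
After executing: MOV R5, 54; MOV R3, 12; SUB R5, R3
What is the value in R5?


Register state trace:
  MOV R5, 54  → R5 = 54
  MOV R3, 12  → R3 = 12
  SUB R5, R3  → R5 = 54 - 12 = 42
Final: R5 = 42

42


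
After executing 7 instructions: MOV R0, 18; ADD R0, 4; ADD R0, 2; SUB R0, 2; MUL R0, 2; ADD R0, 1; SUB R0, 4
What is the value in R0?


Register state trace:
  MOV R0, 18  → R0 = 18
  ADD R0, 4  → R0 = 18 + 4 = 22
  ADD R0, 2  → R0 = 22 + 2 = 24
  SUB R0, 2  → R0 = 24 - 2 = 22
  MUL R0, 2  → R0 = 22 * 2 = 44
  ADD R0, 1  → R0 = 44 + 1 = 45
  SUB R0, 4  → R0 = 45 - 4 = 41
Final: R0 = 41

41


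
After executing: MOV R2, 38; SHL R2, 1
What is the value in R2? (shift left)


Register state trace:
  MOV R2, 38  → R2 = 38
  SHL R2, 1  → R2 = 38 << 1 = 38 * 2^1 = 76
Final: R2 = 76

76


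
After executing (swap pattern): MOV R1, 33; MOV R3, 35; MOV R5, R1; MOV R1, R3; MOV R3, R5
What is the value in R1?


Register state trace (swap pattern):
  MOV R1, 33  → R1 = 33
  MOV R3, 35  → R3 = 35
  MOV R5, R1  → R5 = 33  (save R1)
  MOV R1, R3  → R1 = 35  (R1 gets R3's value)
  MOV R3, R5  → R3 = 33  (R3 gets saved value)
Final: R1 = 35

35


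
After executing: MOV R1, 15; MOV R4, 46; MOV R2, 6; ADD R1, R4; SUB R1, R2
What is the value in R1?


Register state trace:
  MOV R1, 15  → R1 = 15
  MOV R4, 46  → R4 = 46
  MOV R2, 6  → R2 = 6
  ADD R1, R4  → R1 = 15 + 46 = 61
  SUB R1, R2  → R1 = 61 - 6 = 55
Final: R1 = 55

55


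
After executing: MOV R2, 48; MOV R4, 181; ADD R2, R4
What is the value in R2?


Register state trace:
  MOV R2, 48  → R2 = 48
  MOV R4, 181  → R4 = 181
  ADD R2, R4  → R2 = 48 + 181 = 229
Final: R2 = 229

229


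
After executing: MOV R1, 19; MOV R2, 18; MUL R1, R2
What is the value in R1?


Register state trace:
  MOV R1, 19  → R1 = 19
  MOV R2, 18  → R2 = 18
  MUL R1, R2  → R1 = 19 * 18 = 342
Final: R1 = 342

342


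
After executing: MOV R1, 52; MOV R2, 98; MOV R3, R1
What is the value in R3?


Register state trace:
  MOV R1, 52  → R1 = 52
  MOV R2, 98  → R2 = 98
  MOV R3, R1  → R3 = 52
Final: R3 = 52

52


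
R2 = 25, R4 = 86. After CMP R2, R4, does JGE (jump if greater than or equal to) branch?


Trace:
  R2 = 25, R4 = 86
  CMP R2, R4  → compares 25 vs 86
  JGE checks: is 25 greater than or equal to 86?
  25 < 86, so condition is false
Branch taken: No

No


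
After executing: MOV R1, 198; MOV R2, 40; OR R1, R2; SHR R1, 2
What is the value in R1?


Register state trace:
  MOV R1, 198  → R1 = 198 (0b11000110)
  MOV R2, 40  → R2 = 40 (0b00101000)
  OR R1, R2  → R1 = 198 OR 40 = 238 (0b11101110)
  SHR R1, 2  → R1 = 238 >> 2 = 59
Final: R1 = 59

59


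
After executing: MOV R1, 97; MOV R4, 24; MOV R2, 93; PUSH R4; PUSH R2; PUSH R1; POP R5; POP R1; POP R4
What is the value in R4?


Stack trace (top is rightmost):
  MOV R1, 97  → R1 = 97
  MOV R4, 24  → R4 = 24
  MOV R2, 93  → R2 = 93
  PUSH R4  → stack: [24]
  PUSH R2  → stack: [24, 93]
  PUSH R1  → stack: [24, 93, 97]
  POP R5  → R5 = 97, stack: [24, 93]
  POP R1  → R1 = 93, stack: [24]
  POP R4  → R4 = 24, stack: []
Final: R4 = 24

24


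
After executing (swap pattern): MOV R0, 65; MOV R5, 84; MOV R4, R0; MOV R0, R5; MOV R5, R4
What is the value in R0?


Register state trace (swap pattern):
  MOV R0, 65  → R0 = 65
  MOV R5, 84  → R5 = 84
  MOV R4, R0  → R4 = 65  (save R0)
  MOV R0, R5  → R0 = 84  (R0 gets R5's value)
  MOV R5, R4  → R5 = 65  (R5 gets saved value)
Final: R0 = 84

84


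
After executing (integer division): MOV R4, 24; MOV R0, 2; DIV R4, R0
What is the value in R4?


Register state trace:
  MOV R4, 24  → R4 = 24
  MOV R0, 2  → R0 = 2
  DIV R4, R0  → R4 = 24 // 2 = 12
Final: R4 = 12

12


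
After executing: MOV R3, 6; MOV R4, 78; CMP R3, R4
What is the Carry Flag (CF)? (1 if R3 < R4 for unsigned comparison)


Register state trace:
  MOV R3, 6  → R3 = 6
  MOV R4, 78  → R4 = 78
  CMP R3, R4  → unsigned 6 - 78: borrow occurs
  6 < 78, so CF = 1
CF = 1

1


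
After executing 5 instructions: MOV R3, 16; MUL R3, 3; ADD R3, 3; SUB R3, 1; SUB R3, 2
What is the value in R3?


Register state trace:
  MOV R3, 16  → R3 = 16
  MUL R3, 3  → R3 = 16 * 3 = 48
  ADD R3, 3  → R3 = 48 + 3 = 51
  SUB R3, 1  → R3 = 51 - 1 = 50
  SUB R3, 2  → R3 = 50 - 2 = 48
Final: R3 = 48

48


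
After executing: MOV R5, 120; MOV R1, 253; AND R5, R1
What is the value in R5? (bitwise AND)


Register state trace:
  MOV R5, 120  → R5 = 120 (0b01111000)
  MOV R1, 253  → R1 = 253 (0b11111101)
  AND R5, R1  → R5 = 120 AND 253 = 120 (0b01111000)
Final: R5 = 120

120


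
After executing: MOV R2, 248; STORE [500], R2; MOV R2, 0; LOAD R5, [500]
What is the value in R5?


Register and memory trace:
  MOV R2, 248  → R2 = 248
  STORE [500], R2  → mem[500] = 248
  MOV R2, 0  → R2 = 0
  LOAD R5, [500]  → R5 = mem[500] = 248
Final: R5 = 248

248


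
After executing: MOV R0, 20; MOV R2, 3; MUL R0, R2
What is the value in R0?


Register state trace:
  MOV R0, 20  → R0 = 20
  MOV R2, 3  → R2 = 3
  MUL R0, R2  → R0 = 20 * 3 = 60
Final: R0 = 60

60


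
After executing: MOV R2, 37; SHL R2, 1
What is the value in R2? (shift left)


Register state trace:
  MOV R2, 37  → R2 = 37
  SHL R2, 1  → R2 = 37 << 1 = 37 * 2^1 = 74
Final: R2 = 74

74


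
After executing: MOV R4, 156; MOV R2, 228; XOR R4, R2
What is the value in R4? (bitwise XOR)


Register state trace:
  MOV R4, 156  → R4 = 156 (0b10011100)
  MOV R2, 228  → R2 = 228 (0b11100100)
  XOR R4, R2  → R4 = 156 XOR 228 = 120 (0b01111000)
Final: R4 = 120

120


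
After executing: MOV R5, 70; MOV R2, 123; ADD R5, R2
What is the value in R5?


Register state trace:
  MOV R5, 70  → R5 = 70
  MOV R2, 123  → R2 = 123
  ADD R5, R2  → R5 = 70 + 123 = 193
Final: R5 = 193

193


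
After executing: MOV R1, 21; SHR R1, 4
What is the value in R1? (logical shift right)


Register state trace:
  MOV R1, 21  → R1 = 21
  SHR R1, 4  → R1 = 21 >> 4 = 21 // 2^4 = 1
Final: R1 = 1

1


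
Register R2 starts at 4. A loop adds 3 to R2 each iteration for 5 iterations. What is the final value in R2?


Starting value: R2 = 4
  Iter 1: R2 = 4 + 3 = 7
  Iter 2: R2 = 7 + 3 = 10
  Iter 3: R2 = 10 + 3 = 13
  Iter 4: R2 = 13 + 3 = 16
  Iter 5: R2 = 16 + 3 = 19
Final: R2 = 19

19


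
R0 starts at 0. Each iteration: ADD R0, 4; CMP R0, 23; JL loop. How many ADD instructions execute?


Loop trace (R0 starts at 0, target 23, step 4):
  ADD #1: R0 = 0 + 4 = 4  → 4 < 23, loop
  ADD #2: R0 = 4 + 4 = 8  → 8 < 23, loop
  ADD #3: R0 = 8 + 4 = 12  → 12 < 23, loop
  ADD #4: R0 = 12 + 4 = 16  → 16 < 23, loop
  ADD #5: R0 = 16 + 4 = 20  → 20 < 23, loop
  ADD #6: R0 = 20 + 4 = 24  → 24 >= 23, exit
Total ADD instructions: 6

6


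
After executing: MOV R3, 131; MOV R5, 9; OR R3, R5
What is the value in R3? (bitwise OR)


Register state trace:
  MOV R3, 131  → R3 = 131 (0b10000011)
  MOV R5, 9  → R5 = 9 (0b00001001)
  OR R3, R5   → R3 = 131 OR 9 = 139 (0b10001011)
Final: R3 = 139

139


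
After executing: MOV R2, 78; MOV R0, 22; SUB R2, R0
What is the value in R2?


Register state trace:
  MOV R2, 78  → R2 = 78
  MOV R0, 22  → R0 = 22
  SUB R2, R0  → R2 = 78 - 22 = 56
Final: R2 = 56

56


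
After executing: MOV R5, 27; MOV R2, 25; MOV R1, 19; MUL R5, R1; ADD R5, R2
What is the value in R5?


Register state trace:
  MOV R5, 27  → R5 = 27
  MOV R2, 25  → R2 = 25
  MOV R1, 19  → R1 = 19
  MUL R5, R1  → R5 = 27 * 19 = 513
  ADD R5, R2  → R5 = 513 + 25 = 538
Final: R5 = 538

538


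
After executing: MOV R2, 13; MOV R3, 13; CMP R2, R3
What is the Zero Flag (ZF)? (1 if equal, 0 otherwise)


Register state trace:
  MOV R2, 13  → R2 = 13
  MOV R3, 13  → R3 = 13
  CMP R2, R3  → computes 13 - 13 = 0
  Result is zero, so values are equal
ZF = 1

1


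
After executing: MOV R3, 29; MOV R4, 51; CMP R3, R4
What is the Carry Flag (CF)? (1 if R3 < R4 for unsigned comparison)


Register state trace:
  MOV R3, 29  → R3 = 29
  MOV R4, 51  → R4 = 51
  CMP R3, R4  → unsigned 29 - 51: borrow occurs
  29 < 51, so CF = 1
CF = 1

1


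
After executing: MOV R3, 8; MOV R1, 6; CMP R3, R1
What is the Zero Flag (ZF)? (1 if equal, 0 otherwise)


Register state trace:
  MOV R3, 8  → R3 = 8
  MOV R1, 6  → R1 = 6
  CMP R3, R1  → computes 8 - 6 = 2
  Result is nonzero, so values are not equal
ZF = 0

0


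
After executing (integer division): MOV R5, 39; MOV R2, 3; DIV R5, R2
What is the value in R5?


Register state trace:
  MOV R5, 39  → R5 = 39
  MOV R2, 3  → R2 = 3
  DIV R5, R2  → R5 = 39 // 3 = 13
Final: R5 = 13

13


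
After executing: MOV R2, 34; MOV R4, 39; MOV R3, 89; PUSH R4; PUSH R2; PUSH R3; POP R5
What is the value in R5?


Stack trace (top is rightmost):
  MOV R2, 34  → R2 = 34
  MOV R4, 39  → R4 = 39
  MOV R3, 89  → R3 = 89
  PUSH R4  → stack: [39]
  PUSH R2  → stack: [39, 34]
  PUSH R3  → stack: [39, 34, 89]
  POP R5  → R5 = 89, stack: [39, 34]
Final: R5 = 89

89


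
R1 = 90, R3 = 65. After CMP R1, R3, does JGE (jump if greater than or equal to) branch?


Trace:
  R1 = 90, R3 = 65
  CMP R1, R3  → compares 90 vs 65
  JGE checks: is 90 greater than or equal to 65?
  90 > 65, so condition is true
Branch taken: Yes

Yes


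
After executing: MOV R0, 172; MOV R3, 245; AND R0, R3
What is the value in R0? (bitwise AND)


Register state trace:
  MOV R0, 172  → R0 = 172 (0b10101100)
  MOV R3, 245  → R3 = 245 (0b11110101)
  AND R0, R3  → R0 = 172 AND 245 = 164 (0b10100100)
Final: R0 = 164

164


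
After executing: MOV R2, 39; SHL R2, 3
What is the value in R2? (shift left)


Register state trace:
  MOV R2, 39  → R2 = 39
  SHL R2, 3  → R2 = 39 << 3 = 39 * 2^3 = 312
Final: R2 = 312

312


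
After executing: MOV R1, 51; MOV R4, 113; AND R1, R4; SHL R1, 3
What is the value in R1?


Register state trace:
  MOV R1, 51  → R1 = 51 (0b00110011)
  MOV R4, 113  → R4 = 113 (0b01110001)
  AND R1, R4  → R1 = 51 AND 113 = 49 (0b00110001)
  SHL R1, 3  → R1 = 49 << 3 = 392
Final: R1 = 392

392


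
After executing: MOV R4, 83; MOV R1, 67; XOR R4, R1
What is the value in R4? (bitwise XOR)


Register state trace:
  MOV R4, 83  → R4 = 83 (0b01010011)
  MOV R1, 67  → R1 = 67 (0b01000011)
  XOR R4, R1  → R4 = 83 XOR 67 = 16 (0b00010000)
Final: R4 = 16

16


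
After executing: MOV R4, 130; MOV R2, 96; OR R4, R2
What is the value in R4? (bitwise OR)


Register state trace:
  MOV R4, 130  → R4 = 130 (0b10000010)
  MOV R2, 96  → R2 = 96 (0b01100000)
  OR R4, R2   → R4 = 130 OR 96 = 226 (0b11100010)
Final: R4 = 226

226


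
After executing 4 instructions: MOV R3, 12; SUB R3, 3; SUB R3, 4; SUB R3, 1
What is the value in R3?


Register state trace:
  MOV R3, 12  → R3 = 12
  SUB R3, 3  → R3 = 12 - 3 = 9
  SUB R3, 4  → R3 = 9 - 4 = 5
  SUB R3, 1  → R3 = 5 - 1 = 4
Final: R3 = 4

4


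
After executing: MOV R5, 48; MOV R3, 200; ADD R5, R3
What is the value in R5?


Register state trace:
  MOV R5, 48  → R5 = 48
  MOV R3, 200  → R3 = 200
  ADD R5, R3  → R5 = 48 + 200 = 248
Final: R5 = 248

248


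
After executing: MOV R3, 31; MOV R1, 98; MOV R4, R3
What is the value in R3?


Register state trace:
  MOV R3, 31  → R3 = 31
  MOV R1, 98  → R1 = 98
  MOV R4, R3  → R4 = 31
Final: R3 = 31

31


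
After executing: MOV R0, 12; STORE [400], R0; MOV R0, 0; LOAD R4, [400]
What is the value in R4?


Register and memory trace:
  MOV R0, 12  → R0 = 12
  STORE [400], R0  → mem[400] = 12
  MOV R0, 0  → R0 = 0
  LOAD R4, [400]  → R4 = mem[400] = 12
Final: R4 = 12

12


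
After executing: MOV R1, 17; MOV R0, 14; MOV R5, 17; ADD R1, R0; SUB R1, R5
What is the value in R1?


Register state trace:
  MOV R1, 17  → R1 = 17
  MOV R0, 14  → R0 = 14
  MOV R5, 17  → R5 = 17
  ADD R1, R0  → R1 = 17 + 14 = 31
  SUB R1, R5  → R1 = 31 - 17 = 14
Final: R1 = 14

14


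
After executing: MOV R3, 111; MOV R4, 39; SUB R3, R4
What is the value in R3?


Register state trace:
  MOV R3, 111  → R3 = 111
  MOV R4, 39  → R4 = 39
  SUB R3, R4  → R3 = 111 - 39 = 72
Final: R3 = 72

72


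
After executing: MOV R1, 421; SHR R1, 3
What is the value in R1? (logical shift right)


Register state trace:
  MOV R1, 421  → R1 = 421
  SHR R1, 3  → R1 = 421 >> 3 = 421 // 2^3 = 52
Final: R1 = 52

52


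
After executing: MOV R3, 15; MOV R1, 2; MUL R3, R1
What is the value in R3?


Register state trace:
  MOV R3, 15  → R3 = 15
  MOV R1, 2  → R1 = 2
  MUL R3, R1  → R3 = 15 * 2 = 30
Final: R3 = 30

30


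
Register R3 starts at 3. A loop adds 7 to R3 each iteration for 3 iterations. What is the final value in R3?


Starting value: R3 = 3
  Iter 1: R3 = 3 + 7 = 10
  Iter 2: R3 = 10 + 7 = 17
  Iter 3: R3 = 17 + 7 = 24
Final: R3 = 24

24


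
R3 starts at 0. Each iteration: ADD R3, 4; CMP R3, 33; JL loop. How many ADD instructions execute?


Loop trace (R3 starts at 0, target 33, step 4):
  ADD #1: R3 = 0 + 4 = 4  → 4 < 33, loop
  ADD #2: R3 = 4 + 4 = 8  → 8 < 33, loop
  ADD #3: R3 = 8 + 4 = 12  → 12 < 33, loop
  ADD #4: R3 = 12 + 4 = 16  → 16 < 33, loop
  ADD #5: R3 = 16 + 4 = 20  → 20 < 33, loop
  ADD #6: R3 = 20 + 4 = 24  → 24 < 33, loop
  ADD #7: R3 = 24 + 4 = 28  → 28 < 33, loop
  ADD #8: R3 = 28 + 4 = 32  → 32 < 33, loop
  ADD #9: R3 = 32 + 4 = 36  → 36 >= 33, exit
Total ADD instructions: 9

9


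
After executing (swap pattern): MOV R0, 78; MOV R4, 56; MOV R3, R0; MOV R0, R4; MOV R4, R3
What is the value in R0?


Register state trace (swap pattern):
  MOV R0, 78  → R0 = 78
  MOV R4, 56  → R4 = 56
  MOV R3, R0  → R3 = 78  (save R0)
  MOV R0, R4  → R0 = 56  (R0 gets R4's value)
  MOV R4, R3  → R4 = 78  (R4 gets saved value)
Final: R0 = 56

56


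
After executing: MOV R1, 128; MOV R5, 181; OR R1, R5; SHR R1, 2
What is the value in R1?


Register state trace:
  MOV R1, 128  → R1 = 128 (0b10000000)
  MOV R5, 181  → R5 = 181 (0b10110101)
  OR R1, R5  → R1 = 128 OR 181 = 181 (0b10110101)
  SHR R1, 2  → R1 = 181 >> 2 = 45
Final: R1 = 45

45


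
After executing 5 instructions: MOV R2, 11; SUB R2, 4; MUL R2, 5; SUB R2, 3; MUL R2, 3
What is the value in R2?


Register state trace:
  MOV R2, 11  → R2 = 11
  SUB R2, 4  → R2 = 11 - 4 = 7
  MUL R2, 5  → R2 = 7 * 5 = 35
  SUB R2, 3  → R2 = 35 - 3 = 32
  MUL R2, 3  → R2 = 32 * 3 = 96
Final: R2 = 96

96


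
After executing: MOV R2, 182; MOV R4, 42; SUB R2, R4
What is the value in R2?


Register state trace:
  MOV R2, 182  → R2 = 182
  MOV R4, 42  → R4 = 42
  SUB R2, R4  → R2 = 182 - 42 = 140
Final: R2 = 140

140


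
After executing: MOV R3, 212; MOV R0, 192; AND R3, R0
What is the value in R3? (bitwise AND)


Register state trace:
  MOV R3, 212  → R3 = 212 (0b11010100)
  MOV R0, 192  → R0 = 192 (0b11000000)
  AND R3, R0  → R3 = 212 AND 192 = 192 (0b11000000)
Final: R3 = 192

192


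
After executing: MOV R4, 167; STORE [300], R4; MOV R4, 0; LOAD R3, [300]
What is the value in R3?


Register and memory trace:
  MOV R4, 167  → R4 = 167
  STORE [300], R4  → mem[300] = 167
  MOV R4, 0  → R4 = 0
  LOAD R3, [300]  → R3 = mem[300] = 167
Final: R3 = 167

167


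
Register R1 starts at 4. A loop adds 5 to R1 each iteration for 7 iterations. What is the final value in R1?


Starting value: R1 = 4
  Iter 1: R1 = 4 + 5 = 9
  Iter 2: R1 = 9 + 5 = 14
  Iter 3: R1 = 14 + 5 = 19
  Iter 4: R1 = 19 + 5 = 24
  Iter 5: R1 = 24 + 5 = 29
  Iter 6: R1 = 29 + 5 = 34
  Iter 7: R1 = 34 + 5 = 39
Final: R1 = 39

39


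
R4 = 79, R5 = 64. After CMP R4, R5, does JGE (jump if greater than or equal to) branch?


Trace:
  R4 = 79, R5 = 64
  CMP R4, R5  → compares 79 vs 64
  JGE checks: is 79 greater than or equal to 64?
  79 > 64, so condition is true
Branch taken: Yes

Yes


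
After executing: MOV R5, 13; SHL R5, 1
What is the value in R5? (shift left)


Register state trace:
  MOV R5, 13  → R5 = 13
  SHL R5, 1  → R5 = 13 << 1 = 13 * 2^1 = 26
Final: R5 = 26

26


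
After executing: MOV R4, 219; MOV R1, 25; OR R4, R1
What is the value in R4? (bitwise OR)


Register state trace:
  MOV R4, 219  → R4 = 219 (0b11011011)
  MOV R1, 25  → R1 = 25 (0b00011001)
  OR R4, R1   → R4 = 219 OR 25 = 219 (0b11011011)
Final: R4 = 219

219


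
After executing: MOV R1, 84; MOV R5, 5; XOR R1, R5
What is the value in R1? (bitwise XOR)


Register state trace:
  MOV R1, 84  → R1 = 84 (0b01010100)
  MOV R5, 5  → R5 = 5 (0b00000101)
  XOR R1, R5  → R1 = 84 XOR 5 = 81 (0b01010001)
Final: R1 = 81

81
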